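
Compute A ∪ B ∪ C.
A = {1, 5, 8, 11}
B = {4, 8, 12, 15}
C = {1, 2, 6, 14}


Set A = {1, 5, 8, 11}
Set B = {4, 8, 12, 15}
Set C = {1, 2, 6, 14}
First, A ∪ B = {1, 4, 5, 8, 11, 12, 15}
Then, (A ∪ B) ∪ C = {1, 2, 4, 5, 6, 8, 11, 12, 14, 15}

{1, 2, 4, 5, 6, 8, 11, 12, 14, 15}


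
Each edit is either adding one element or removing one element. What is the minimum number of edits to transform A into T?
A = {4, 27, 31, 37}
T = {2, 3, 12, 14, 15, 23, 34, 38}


Set A = {4, 27, 31, 37}
Set T = {2, 3, 12, 14, 15, 23, 34, 38}
Elements to remove from A (in A, not in T): {4, 27, 31, 37} → 4 removals
Elements to add to A (in T, not in A): {2, 3, 12, 14, 15, 23, 34, 38} → 8 additions
Total edits = 4 + 8 = 12

12


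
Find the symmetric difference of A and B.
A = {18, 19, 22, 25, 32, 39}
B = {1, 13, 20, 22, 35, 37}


Set A = {18, 19, 22, 25, 32, 39}
Set B = {1, 13, 20, 22, 35, 37}
A △ B = (A \ B) ∪ (B \ A)
Elements in A but not B: {18, 19, 25, 32, 39}
Elements in B but not A: {1, 13, 20, 35, 37}
A △ B = {1, 13, 18, 19, 20, 25, 32, 35, 37, 39}

{1, 13, 18, 19, 20, 25, 32, 35, 37, 39}


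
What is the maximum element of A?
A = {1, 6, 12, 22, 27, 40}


Set A = {1, 6, 12, 22, 27, 40}
Elements in ascending order: 1, 6, 12, 22, 27, 40
The largest element is 40.

40


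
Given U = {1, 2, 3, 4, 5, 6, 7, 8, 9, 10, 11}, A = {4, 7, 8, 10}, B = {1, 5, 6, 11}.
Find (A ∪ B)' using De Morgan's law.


U = {1, 2, 3, 4, 5, 6, 7, 8, 9, 10, 11}
A = {4, 7, 8, 10}, B = {1, 5, 6, 11}
A ∪ B = {1, 4, 5, 6, 7, 8, 10, 11}
(A ∪ B)' = U \ (A ∪ B) = {2, 3, 9}
Verification via A' ∩ B': A' = {1, 2, 3, 5, 6, 9, 11}, B' = {2, 3, 4, 7, 8, 9, 10}
A' ∩ B' = {2, 3, 9} ✓

{2, 3, 9}


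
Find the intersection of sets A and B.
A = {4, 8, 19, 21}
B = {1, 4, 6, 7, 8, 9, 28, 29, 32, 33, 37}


Set A = {4, 8, 19, 21}
Set B = {1, 4, 6, 7, 8, 9, 28, 29, 32, 33, 37}
A ∩ B includes only elements in both sets.
Check each element of A against B:
4 ✓, 8 ✓, 19 ✗, 21 ✗
A ∩ B = {4, 8}

{4, 8}


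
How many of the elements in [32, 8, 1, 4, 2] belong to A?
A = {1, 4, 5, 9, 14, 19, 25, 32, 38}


Set A = {1, 4, 5, 9, 14, 19, 25, 32, 38}
Candidates: [32, 8, 1, 4, 2]
Check each candidate:
32 ∈ A, 8 ∉ A, 1 ∈ A, 4 ∈ A, 2 ∉ A
Count of candidates in A: 3

3


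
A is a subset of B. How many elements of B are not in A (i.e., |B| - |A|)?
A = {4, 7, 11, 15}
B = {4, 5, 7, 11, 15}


Set A = {4, 7, 11, 15}, |A| = 4
Set B = {4, 5, 7, 11, 15}, |B| = 5
Since A ⊆ B: B \ A = {5}
|B| - |A| = 5 - 4 = 1

1


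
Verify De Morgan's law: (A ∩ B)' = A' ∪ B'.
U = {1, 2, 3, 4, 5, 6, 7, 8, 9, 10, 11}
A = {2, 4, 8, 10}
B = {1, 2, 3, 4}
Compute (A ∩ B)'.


U = {1, 2, 3, 4, 5, 6, 7, 8, 9, 10, 11}
A = {2, 4, 8, 10}, B = {1, 2, 3, 4}
A ∩ B = {2, 4}
(A ∩ B)' = U \ (A ∩ B) = {1, 3, 5, 6, 7, 8, 9, 10, 11}
Verification via A' ∪ B': A' = {1, 3, 5, 6, 7, 9, 11}, B' = {5, 6, 7, 8, 9, 10, 11}
A' ∪ B' = {1, 3, 5, 6, 7, 8, 9, 10, 11} ✓

{1, 3, 5, 6, 7, 8, 9, 10, 11}


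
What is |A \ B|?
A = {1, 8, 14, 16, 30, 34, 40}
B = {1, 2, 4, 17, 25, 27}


Set A = {1, 8, 14, 16, 30, 34, 40}
Set B = {1, 2, 4, 17, 25, 27}
A \ B = {8, 14, 16, 30, 34, 40}
|A \ B| = 6

6


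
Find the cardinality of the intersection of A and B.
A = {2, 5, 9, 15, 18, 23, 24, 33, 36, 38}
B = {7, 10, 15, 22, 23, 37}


Set A = {2, 5, 9, 15, 18, 23, 24, 33, 36, 38}
Set B = {7, 10, 15, 22, 23, 37}
A ∩ B = {15, 23}
|A ∩ B| = 2

2


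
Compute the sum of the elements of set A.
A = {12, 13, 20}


Set A = {12, 13, 20}
Sum = 12 + 13 + 20 = 45

45


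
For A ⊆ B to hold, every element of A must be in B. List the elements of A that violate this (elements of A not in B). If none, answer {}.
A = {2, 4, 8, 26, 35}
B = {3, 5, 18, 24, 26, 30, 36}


Set A = {2, 4, 8, 26, 35}
Set B = {3, 5, 18, 24, 26, 30, 36}
Check each element of A against B:
2 ∉ B (include), 4 ∉ B (include), 8 ∉ B (include), 26 ∈ B, 35 ∉ B (include)
Elements of A not in B: {2, 4, 8, 35}

{2, 4, 8, 35}


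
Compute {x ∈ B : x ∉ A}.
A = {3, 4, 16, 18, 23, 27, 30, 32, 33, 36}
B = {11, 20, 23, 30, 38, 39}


Set A = {3, 4, 16, 18, 23, 27, 30, 32, 33, 36}
Set B = {11, 20, 23, 30, 38, 39}
Check each element of B against A:
11 ∉ A (include), 20 ∉ A (include), 23 ∈ A, 30 ∈ A, 38 ∉ A (include), 39 ∉ A (include)
Elements of B not in A: {11, 20, 38, 39}

{11, 20, 38, 39}


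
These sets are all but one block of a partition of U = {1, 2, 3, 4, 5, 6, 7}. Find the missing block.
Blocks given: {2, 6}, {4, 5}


U = {1, 2, 3, 4, 5, 6, 7}
Shown blocks: {2, 6}, {4, 5}
A partition's blocks are pairwise disjoint and cover U, so the missing block = U \ (union of shown blocks).
Union of shown blocks: {2, 4, 5, 6}
Missing block = U \ (union) = {1, 3, 7}

{1, 3, 7}


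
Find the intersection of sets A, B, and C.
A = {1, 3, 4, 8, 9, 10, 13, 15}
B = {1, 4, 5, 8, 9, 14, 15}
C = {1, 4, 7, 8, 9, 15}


Set A = {1, 3, 4, 8, 9, 10, 13, 15}
Set B = {1, 4, 5, 8, 9, 14, 15}
Set C = {1, 4, 7, 8, 9, 15}
First, A ∩ B = {1, 4, 8, 9, 15}
Then, (A ∩ B) ∩ C = {1, 4, 8, 9, 15}

{1, 4, 8, 9, 15}


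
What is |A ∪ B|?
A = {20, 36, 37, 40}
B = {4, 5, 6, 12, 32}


Set A = {20, 36, 37, 40}, |A| = 4
Set B = {4, 5, 6, 12, 32}, |B| = 5
A ∩ B = {}, |A ∩ B| = 0
|A ∪ B| = |A| + |B| - |A ∩ B| = 4 + 5 - 0 = 9

9


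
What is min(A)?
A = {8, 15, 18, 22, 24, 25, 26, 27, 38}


Set A = {8, 15, 18, 22, 24, 25, 26, 27, 38}
Elements in ascending order: 8, 15, 18, 22, 24, 25, 26, 27, 38
The smallest element is 8.

8


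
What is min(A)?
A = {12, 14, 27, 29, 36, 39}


Set A = {12, 14, 27, 29, 36, 39}
Elements in ascending order: 12, 14, 27, 29, 36, 39
The smallest element is 12.

12


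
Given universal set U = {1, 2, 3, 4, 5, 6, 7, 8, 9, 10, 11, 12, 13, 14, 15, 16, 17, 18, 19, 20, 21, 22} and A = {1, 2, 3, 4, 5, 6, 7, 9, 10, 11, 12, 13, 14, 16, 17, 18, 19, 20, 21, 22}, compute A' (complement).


Universal set U = {1, 2, 3, 4, 5, 6, 7, 8, 9, 10, 11, 12, 13, 14, 15, 16, 17, 18, 19, 20, 21, 22}
Set A = {1, 2, 3, 4, 5, 6, 7, 9, 10, 11, 12, 13, 14, 16, 17, 18, 19, 20, 21, 22}
A' = U \ A = elements in U but not in A
Checking each element of U:
1 (in A, exclude), 2 (in A, exclude), 3 (in A, exclude), 4 (in A, exclude), 5 (in A, exclude), 6 (in A, exclude), 7 (in A, exclude), 8 (not in A, include), 9 (in A, exclude), 10 (in A, exclude), 11 (in A, exclude), 12 (in A, exclude), 13 (in A, exclude), 14 (in A, exclude), 15 (not in A, include), 16 (in A, exclude), 17 (in A, exclude), 18 (in A, exclude), 19 (in A, exclude), 20 (in A, exclude), 21 (in A, exclude), 22 (in A, exclude)
A' = {8, 15}

{8, 15}


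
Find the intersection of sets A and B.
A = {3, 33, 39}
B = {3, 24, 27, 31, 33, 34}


Set A = {3, 33, 39}
Set B = {3, 24, 27, 31, 33, 34}
A ∩ B includes only elements in both sets.
Check each element of A against B:
3 ✓, 33 ✓, 39 ✗
A ∩ B = {3, 33}

{3, 33}


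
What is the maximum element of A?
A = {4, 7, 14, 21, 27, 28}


Set A = {4, 7, 14, 21, 27, 28}
Elements in ascending order: 4, 7, 14, 21, 27, 28
The largest element is 28.

28


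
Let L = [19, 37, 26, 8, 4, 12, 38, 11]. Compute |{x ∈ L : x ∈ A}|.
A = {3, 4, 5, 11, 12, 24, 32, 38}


Set A = {3, 4, 5, 11, 12, 24, 32, 38}
Candidates: [19, 37, 26, 8, 4, 12, 38, 11]
Check each candidate:
19 ∉ A, 37 ∉ A, 26 ∉ A, 8 ∉ A, 4 ∈ A, 12 ∈ A, 38 ∈ A, 11 ∈ A
Count of candidates in A: 4

4


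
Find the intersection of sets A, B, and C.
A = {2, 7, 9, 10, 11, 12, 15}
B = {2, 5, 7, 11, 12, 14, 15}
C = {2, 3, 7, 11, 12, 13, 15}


Set A = {2, 7, 9, 10, 11, 12, 15}
Set B = {2, 5, 7, 11, 12, 14, 15}
Set C = {2, 3, 7, 11, 12, 13, 15}
First, A ∩ B = {2, 7, 11, 12, 15}
Then, (A ∩ B) ∩ C = {2, 7, 11, 12, 15}

{2, 7, 11, 12, 15}


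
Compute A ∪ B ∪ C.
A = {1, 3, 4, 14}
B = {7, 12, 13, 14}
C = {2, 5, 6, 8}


Set A = {1, 3, 4, 14}
Set B = {7, 12, 13, 14}
Set C = {2, 5, 6, 8}
First, A ∪ B = {1, 3, 4, 7, 12, 13, 14}
Then, (A ∪ B) ∪ C = {1, 2, 3, 4, 5, 6, 7, 8, 12, 13, 14}

{1, 2, 3, 4, 5, 6, 7, 8, 12, 13, 14}


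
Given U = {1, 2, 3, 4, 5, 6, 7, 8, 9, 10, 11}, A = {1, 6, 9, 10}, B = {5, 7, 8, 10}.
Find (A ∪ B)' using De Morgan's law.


U = {1, 2, 3, 4, 5, 6, 7, 8, 9, 10, 11}
A = {1, 6, 9, 10}, B = {5, 7, 8, 10}
A ∪ B = {1, 5, 6, 7, 8, 9, 10}
(A ∪ B)' = U \ (A ∪ B) = {2, 3, 4, 11}
Verification via A' ∩ B': A' = {2, 3, 4, 5, 7, 8, 11}, B' = {1, 2, 3, 4, 6, 9, 11}
A' ∩ B' = {2, 3, 4, 11} ✓

{2, 3, 4, 11}


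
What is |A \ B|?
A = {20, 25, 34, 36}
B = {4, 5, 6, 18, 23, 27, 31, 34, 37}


Set A = {20, 25, 34, 36}
Set B = {4, 5, 6, 18, 23, 27, 31, 34, 37}
A \ B = {20, 25, 36}
|A \ B| = 3

3


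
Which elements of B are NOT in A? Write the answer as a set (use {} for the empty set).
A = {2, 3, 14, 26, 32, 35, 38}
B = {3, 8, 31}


Set A = {2, 3, 14, 26, 32, 35, 38}
Set B = {3, 8, 31}
Check each element of B against A:
3 ∈ A, 8 ∉ A (include), 31 ∉ A (include)
Elements of B not in A: {8, 31}

{8, 31}


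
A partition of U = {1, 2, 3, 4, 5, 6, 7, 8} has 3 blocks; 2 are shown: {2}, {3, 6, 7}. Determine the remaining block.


U = {1, 2, 3, 4, 5, 6, 7, 8}
Shown blocks: {2}, {3, 6, 7}
A partition's blocks are pairwise disjoint and cover U, so the missing block = U \ (union of shown blocks).
Union of shown blocks: {2, 3, 6, 7}
Missing block = U \ (union) = {1, 4, 5, 8}

{1, 4, 5, 8}


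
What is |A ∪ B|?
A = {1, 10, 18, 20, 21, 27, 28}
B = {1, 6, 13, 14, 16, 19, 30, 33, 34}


Set A = {1, 10, 18, 20, 21, 27, 28}, |A| = 7
Set B = {1, 6, 13, 14, 16, 19, 30, 33, 34}, |B| = 9
A ∩ B = {1}, |A ∩ B| = 1
|A ∪ B| = |A| + |B| - |A ∩ B| = 7 + 9 - 1 = 15

15


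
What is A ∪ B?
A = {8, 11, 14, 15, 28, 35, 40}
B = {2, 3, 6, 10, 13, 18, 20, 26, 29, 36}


Set A = {8, 11, 14, 15, 28, 35, 40}
Set B = {2, 3, 6, 10, 13, 18, 20, 26, 29, 36}
A ∪ B includes all elements in either set.
Elements from A: {8, 11, 14, 15, 28, 35, 40}
Elements from B not already included: {2, 3, 6, 10, 13, 18, 20, 26, 29, 36}
A ∪ B = {2, 3, 6, 8, 10, 11, 13, 14, 15, 18, 20, 26, 28, 29, 35, 36, 40}

{2, 3, 6, 8, 10, 11, 13, 14, 15, 18, 20, 26, 28, 29, 35, 36, 40}


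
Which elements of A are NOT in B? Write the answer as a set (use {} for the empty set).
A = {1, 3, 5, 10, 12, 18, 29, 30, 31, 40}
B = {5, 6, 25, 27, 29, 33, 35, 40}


Set A = {1, 3, 5, 10, 12, 18, 29, 30, 31, 40}
Set B = {5, 6, 25, 27, 29, 33, 35, 40}
Check each element of A against B:
1 ∉ B (include), 3 ∉ B (include), 5 ∈ B, 10 ∉ B (include), 12 ∉ B (include), 18 ∉ B (include), 29 ∈ B, 30 ∉ B (include), 31 ∉ B (include), 40 ∈ B
Elements of A not in B: {1, 3, 10, 12, 18, 30, 31}

{1, 3, 10, 12, 18, 30, 31}


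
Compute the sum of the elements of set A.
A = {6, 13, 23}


Set A = {6, 13, 23}
Sum = 6 + 13 + 23 = 42

42


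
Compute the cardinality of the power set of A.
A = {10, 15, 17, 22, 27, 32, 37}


Set A = {10, 15, 17, 22, 27, 32, 37}
|A| = 7
The power set P(A) contains all subsets of A.
|P(A)| = 2^|A| = 2^7 = 128

128


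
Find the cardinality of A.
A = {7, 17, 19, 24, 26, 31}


Set A = {7, 17, 19, 24, 26, 31}
Listing elements: 7, 17, 19, 24, 26, 31
Counting: 6 elements
|A| = 6

6


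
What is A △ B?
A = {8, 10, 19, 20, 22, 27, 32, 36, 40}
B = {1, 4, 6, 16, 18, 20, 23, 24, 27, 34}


Set A = {8, 10, 19, 20, 22, 27, 32, 36, 40}
Set B = {1, 4, 6, 16, 18, 20, 23, 24, 27, 34}
A △ B = (A \ B) ∪ (B \ A)
Elements in A but not B: {8, 10, 19, 22, 32, 36, 40}
Elements in B but not A: {1, 4, 6, 16, 18, 23, 24, 34}
A △ B = {1, 4, 6, 8, 10, 16, 18, 19, 22, 23, 24, 32, 34, 36, 40}

{1, 4, 6, 8, 10, 16, 18, 19, 22, 23, 24, 32, 34, 36, 40}


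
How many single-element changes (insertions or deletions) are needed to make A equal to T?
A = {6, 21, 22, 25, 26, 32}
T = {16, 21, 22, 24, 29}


Set A = {6, 21, 22, 25, 26, 32}
Set T = {16, 21, 22, 24, 29}
Elements to remove from A (in A, not in T): {6, 25, 26, 32} → 4 removals
Elements to add to A (in T, not in A): {16, 24, 29} → 3 additions
Total edits = 4 + 3 = 7

7


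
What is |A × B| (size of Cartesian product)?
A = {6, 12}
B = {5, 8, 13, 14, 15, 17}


Set A = {6, 12} has 2 elements.
Set B = {5, 8, 13, 14, 15, 17} has 6 elements.
|A × B| = |A| × |B| = 2 × 6 = 12

12


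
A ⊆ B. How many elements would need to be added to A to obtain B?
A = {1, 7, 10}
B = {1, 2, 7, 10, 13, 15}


Set A = {1, 7, 10}, |A| = 3
Set B = {1, 2, 7, 10, 13, 15}, |B| = 6
Since A ⊆ B: B \ A = {2, 13, 15}
|B| - |A| = 6 - 3 = 3

3


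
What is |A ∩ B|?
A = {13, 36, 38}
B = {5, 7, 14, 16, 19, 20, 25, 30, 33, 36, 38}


Set A = {13, 36, 38}
Set B = {5, 7, 14, 16, 19, 20, 25, 30, 33, 36, 38}
A ∩ B = {36, 38}
|A ∩ B| = 2

2


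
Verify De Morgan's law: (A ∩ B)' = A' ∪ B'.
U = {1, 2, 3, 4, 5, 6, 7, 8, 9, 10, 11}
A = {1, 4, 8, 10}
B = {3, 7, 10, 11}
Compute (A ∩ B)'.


U = {1, 2, 3, 4, 5, 6, 7, 8, 9, 10, 11}
A = {1, 4, 8, 10}, B = {3, 7, 10, 11}
A ∩ B = {10}
(A ∩ B)' = U \ (A ∩ B) = {1, 2, 3, 4, 5, 6, 7, 8, 9, 11}
Verification via A' ∪ B': A' = {2, 3, 5, 6, 7, 9, 11}, B' = {1, 2, 4, 5, 6, 8, 9}
A' ∪ B' = {1, 2, 3, 4, 5, 6, 7, 8, 9, 11} ✓

{1, 2, 3, 4, 5, 6, 7, 8, 9, 11}


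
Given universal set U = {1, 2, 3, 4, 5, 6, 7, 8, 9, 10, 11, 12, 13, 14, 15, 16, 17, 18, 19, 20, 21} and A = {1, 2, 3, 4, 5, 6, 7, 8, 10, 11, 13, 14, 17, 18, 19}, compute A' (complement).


Universal set U = {1, 2, 3, 4, 5, 6, 7, 8, 9, 10, 11, 12, 13, 14, 15, 16, 17, 18, 19, 20, 21}
Set A = {1, 2, 3, 4, 5, 6, 7, 8, 10, 11, 13, 14, 17, 18, 19}
A' = U \ A = elements in U but not in A
Checking each element of U:
1 (in A, exclude), 2 (in A, exclude), 3 (in A, exclude), 4 (in A, exclude), 5 (in A, exclude), 6 (in A, exclude), 7 (in A, exclude), 8 (in A, exclude), 9 (not in A, include), 10 (in A, exclude), 11 (in A, exclude), 12 (not in A, include), 13 (in A, exclude), 14 (in A, exclude), 15 (not in A, include), 16 (not in A, include), 17 (in A, exclude), 18 (in A, exclude), 19 (in A, exclude), 20 (not in A, include), 21 (not in A, include)
A' = {9, 12, 15, 16, 20, 21}

{9, 12, 15, 16, 20, 21}


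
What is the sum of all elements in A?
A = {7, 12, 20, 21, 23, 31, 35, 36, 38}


Set A = {7, 12, 20, 21, 23, 31, 35, 36, 38}
Sum = 7 + 12 + 20 + 21 + 23 + 31 + 35 + 36 + 38 = 223

223


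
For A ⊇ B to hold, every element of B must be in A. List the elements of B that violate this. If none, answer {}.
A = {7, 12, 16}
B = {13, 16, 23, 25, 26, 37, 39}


Set A = {7, 12, 16}
Set B = {13, 16, 23, 25, 26, 37, 39}
Check each element of B against A:
13 ∉ A (include), 16 ∈ A, 23 ∉ A (include), 25 ∉ A (include), 26 ∉ A (include), 37 ∉ A (include), 39 ∉ A (include)
Elements of B not in A: {13, 23, 25, 26, 37, 39}

{13, 23, 25, 26, 37, 39}


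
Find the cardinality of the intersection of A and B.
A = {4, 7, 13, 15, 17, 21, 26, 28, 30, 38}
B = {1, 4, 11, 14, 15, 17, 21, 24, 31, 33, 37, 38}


Set A = {4, 7, 13, 15, 17, 21, 26, 28, 30, 38}
Set B = {1, 4, 11, 14, 15, 17, 21, 24, 31, 33, 37, 38}
A ∩ B = {4, 15, 17, 21, 38}
|A ∩ B| = 5

5


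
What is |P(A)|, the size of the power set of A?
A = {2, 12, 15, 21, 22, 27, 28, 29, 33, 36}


Set A = {2, 12, 15, 21, 22, 27, 28, 29, 33, 36}
|A| = 10
The power set P(A) contains all subsets of A.
|P(A)| = 2^|A| = 2^10 = 1024

1024


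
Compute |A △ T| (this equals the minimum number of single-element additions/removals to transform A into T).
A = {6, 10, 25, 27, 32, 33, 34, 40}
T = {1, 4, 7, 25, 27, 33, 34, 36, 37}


Set A = {6, 10, 25, 27, 32, 33, 34, 40}
Set T = {1, 4, 7, 25, 27, 33, 34, 36, 37}
Elements to remove from A (in A, not in T): {6, 10, 32, 40} → 4 removals
Elements to add to A (in T, not in A): {1, 4, 7, 36, 37} → 5 additions
Total edits = 4 + 5 = 9

9


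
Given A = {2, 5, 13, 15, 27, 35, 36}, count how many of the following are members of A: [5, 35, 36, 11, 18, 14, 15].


Set A = {2, 5, 13, 15, 27, 35, 36}
Candidates: [5, 35, 36, 11, 18, 14, 15]
Check each candidate:
5 ∈ A, 35 ∈ A, 36 ∈ A, 11 ∉ A, 18 ∉ A, 14 ∉ A, 15 ∈ A
Count of candidates in A: 4

4


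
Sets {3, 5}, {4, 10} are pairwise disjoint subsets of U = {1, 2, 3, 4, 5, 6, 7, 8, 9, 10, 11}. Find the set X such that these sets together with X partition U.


U = {1, 2, 3, 4, 5, 6, 7, 8, 9, 10, 11}
Shown blocks: {3, 5}, {4, 10}
A partition's blocks are pairwise disjoint and cover U, so the missing block = U \ (union of shown blocks).
Union of shown blocks: {3, 4, 5, 10}
Missing block = U \ (union) = {1, 2, 6, 7, 8, 9, 11}

{1, 2, 6, 7, 8, 9, 11}


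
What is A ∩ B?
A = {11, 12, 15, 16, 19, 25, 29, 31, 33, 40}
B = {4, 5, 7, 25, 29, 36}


Set A = {11, 12, 15, 16, 19, 25, 29, 31, 33, 40}
Set B = {4, 5, 7, 25, 29, 36}
A ∩ B includes only elements in both sets.
Check each element of A against B:
11 ✗, 12 ✗, 15 ✗, 16 ✗, 19 ✗, 25 ✓, 29 ✓, 31 ✗, 33 ✗, 40 ✗
A ∩ B = {25, 29}

{25, 29}


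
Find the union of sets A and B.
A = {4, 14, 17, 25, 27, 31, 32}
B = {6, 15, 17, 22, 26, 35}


Set A = {4, 14, 17, 25, 27, 31, 32}
Set B = {6, 15, 17, 22, 26, 35}
A ∪ B includes all elements in either set.
Elements from A: {4, 14, 17, 25, 27, 31, 32}
Elements from B not already included: {6, 15, 22, 26, 35}
A ∪ B = {4, 6, 14, 15, 17, 22, 25, 26, 27, 31, 32, 35}

{4, 6, 14, 15, 17, 22, 25, 26, 27, 31, 32, 35}


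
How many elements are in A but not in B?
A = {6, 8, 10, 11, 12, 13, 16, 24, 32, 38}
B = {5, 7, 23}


Set A = {6, 8, 10, 11, 12, 13, 16, 24, 32, 38}
Set B = {5, 7, 23}
A \ B = {6, 8, 10, 11, 12, 13, 16, 24, 32, 38}
|A \ B| = 10

10


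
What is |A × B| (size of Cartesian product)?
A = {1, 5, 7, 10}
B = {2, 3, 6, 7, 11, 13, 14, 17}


Set A = {1, 5, 7, 10} has 4 elements.
Set B = {2, 3, 6, 7, 11, 13, 14, 17} has 8 elements.
|A × B| = |A| × |B| = 4 × 8 = 32

32


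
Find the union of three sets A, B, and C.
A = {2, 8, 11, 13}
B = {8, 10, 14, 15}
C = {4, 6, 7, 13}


Set A = {2, 8, 11, 13}
Set B = {8, 10, 14, 15}
Set C = {4, 6, 7, 13}
First, A ∪ B = {2, 8, 10, 11, 13, 14, 15}
Then, (A ∪ B) ∪ C = {2, 4, 6, 7, 8, 10, 11, 13, 14, 15}

{2, 4, 6, 7, 8, 10, 11, 13, 14, 15}


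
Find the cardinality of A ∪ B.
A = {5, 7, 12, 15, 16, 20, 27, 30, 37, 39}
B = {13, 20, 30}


Set A = {5, 7, 12, 15, 16, 20, 27, 30, 37, 39}, |A| = 10
Set B = {13, 20, 30}, |B| = 3
A ∩ B = {20, 30}, |A ∩ B| = 2
|A ∪ B| = |A| + |B| - |A ∩ B| = 10 + 3 - 2 = 11

11


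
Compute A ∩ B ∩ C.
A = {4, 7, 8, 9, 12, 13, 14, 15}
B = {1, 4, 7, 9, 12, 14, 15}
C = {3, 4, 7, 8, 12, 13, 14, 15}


Set A = {4, 7, 8, 9, 12, 13, 14, 15}
Set B = {1, 4, 7, 9, 12, 14, 15}
Set C = {3, 4, 7, 8, 12, 13, 14, 15}
First, A ∩ B = {4, 7, 9, 12, 14, 15}
Then, (A ∩ B) ∩ C = {4, 7, 12, 14, 15}

{4, 7, 12, 14, 15}


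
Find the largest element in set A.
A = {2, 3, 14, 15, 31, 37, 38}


Set A = {2, 3, 14, 15, 31, 37, 38}
Elements in ascending order: 2, 3, 14, 15, 31, 37, 38
The largest element is 38.

38


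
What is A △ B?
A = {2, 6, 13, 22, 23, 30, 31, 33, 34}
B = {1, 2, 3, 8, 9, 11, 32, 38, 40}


Set A = {2, 6, 13, 22, 23, 30, 31, 33, 34}
Set B = {1, 2, 3, 8, 9, 11, 32, 38, 40}
A △ B = (A \ B) ∪ (B \ A)
Elements in A but not B: {6, 13, 22, 23, 30, 31, 33, 34}
Elements in B but not A: {1, 3, 8, 9, 11, 32, 38, 40}
A △ B = {1, 3, 6, 8, 9, 11, 13, 22, 23, 30, 31, 32, 33, 34, 38, 40}

{1, 3, 6, 8, 9, 11, 13, 22, 23, 30, 31, 32, 33, 34, 38, 40}


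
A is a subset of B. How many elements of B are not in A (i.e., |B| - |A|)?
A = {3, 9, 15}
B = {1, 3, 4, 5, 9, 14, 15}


Set A = {3, 9, 15}, |A| = 3
Set B = {1, 3, 4, 5, 9, 14, 15}, |B| = 7
Since A ⊆ B: B \ A = {1, 4, 5, 14}
|B| - |A| = 7 - 3 = 4

4


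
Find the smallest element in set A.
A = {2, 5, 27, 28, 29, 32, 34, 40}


Set A = {2, 5, 27, 28, 29, 32, 34, 40}
Elements in ascending order: 2, 5, 27, 28, 29, 32, 34, 40
The smallest element is 2.

2


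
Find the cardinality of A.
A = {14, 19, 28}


Set A = {14, 19, 28}
Listing elements: 14, 19, 28
Counting: 3 elements
|A| = 3

3


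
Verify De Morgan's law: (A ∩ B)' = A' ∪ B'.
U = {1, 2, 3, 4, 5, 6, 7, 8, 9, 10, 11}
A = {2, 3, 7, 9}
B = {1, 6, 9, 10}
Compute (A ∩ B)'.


U = {1, 2, 3, 4, 5, 6, 7, 8, 9, 10, 11}
A = {2, 3, 7, 9}, B = {1, 6, 9, 10}
A ∩ B = {9}
(A ∩ B)' = U \ (A ∩ B) = {1, 2, 3, 4, 5, 6, 7, 8, 10, 11}
Verification via A' ∪ B': A' = {1, 4, 5, 6, 8, 10, 11}, B' = {2, 3, 4, 5, 7, 8, 11}
A' ∪ B' = {1, 2, 3, 4, 5, 6, 7, 8, 10, 11} ✓

{1, 2, 3, 4, 5, 6, 7, 8, 10, 11}


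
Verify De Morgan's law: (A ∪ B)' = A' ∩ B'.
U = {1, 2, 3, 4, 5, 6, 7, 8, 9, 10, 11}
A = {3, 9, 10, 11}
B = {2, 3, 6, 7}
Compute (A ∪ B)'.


U = {1, 2, 3, 4, 5, 6, 7, 8, 9, 10, 11}
A = {3, 9, 10, 11}, B = {2, 3, 6, 7}
A ∪ B = {2, 3, 6, 7, 9, 10, 11}
(A ∪ B)' = U \ (A ∪ B) = {1, 4, 5, 8}
Verification via A' ∩ B': A' = {1, 2, 4, 5, 6, 7, 8}, B' = {1, 4, 5, 8, 9, 10, 11}
A' ∩ B' = {1, 4, 5, 8} ✓

{1, 4, 5, 8}


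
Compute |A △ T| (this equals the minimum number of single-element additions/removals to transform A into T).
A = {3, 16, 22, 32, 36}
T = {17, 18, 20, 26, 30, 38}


Set A = {3, 16, 22, 32, 36}
Set T = {17, 18, 20, 26, 30, 38}
Elements to remove from A (in A, not in T): {3, 16, 22, 32, 36} → 5 removals
Elements to add to A (in T, not in A): {17, 18, 20, 26, 30, 38} → 6 additions
Total edits = 5 + 6 = 11

11


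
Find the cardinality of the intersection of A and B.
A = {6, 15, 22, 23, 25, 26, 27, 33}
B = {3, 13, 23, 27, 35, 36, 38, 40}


Set A = {6, 15, 22, 23, 25, 26, 27, 33}
Set B = {3, 13, 23, 27, 35, 36, 38, 40}
A ∩ B = {23, 27}
|A ∩ B| = 2

2


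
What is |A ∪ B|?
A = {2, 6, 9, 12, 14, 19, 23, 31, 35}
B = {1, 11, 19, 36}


Set A = {2, 6, 9, 12, 14, 19, 23, 31, 35}, |A| = 9
Set B = {1, 11, 19, 36}, |B| = 4
A ∩ B = {19}, |A ∩ B| = 1
|A ∪ B| = |A| + |B| - |A ∩ B| = 9 + 4 - 1 = 12

12


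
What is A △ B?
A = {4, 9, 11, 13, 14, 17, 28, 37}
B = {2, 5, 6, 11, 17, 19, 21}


Set A = {4, 9, 11, 13, 14, 17, 28, 37}
Set B = {2, 5, 6, 11, 17, 19, 21}
A △ B = (A \ B) ∪ (B \ A)
Elements in A but not B: {4, 9, 13, 14, 28, 37}
Elements in B but not A: {2, 5, 6, 19, 21}
A △ B = {2, 4, 5, 6, 9, 13, 14, 19, 21, 28, 37}

{2, 4, 5, 6, 9, 13, 14, 19, 21, 28, 37}


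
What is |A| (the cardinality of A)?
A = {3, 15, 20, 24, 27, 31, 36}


Set A = {3, 15, 20, 24, 27, 31, 36}
Listing elements: 3, 15, 20, 24, 27, 31, 36
Counting: 7 elements
|A| = 7

7


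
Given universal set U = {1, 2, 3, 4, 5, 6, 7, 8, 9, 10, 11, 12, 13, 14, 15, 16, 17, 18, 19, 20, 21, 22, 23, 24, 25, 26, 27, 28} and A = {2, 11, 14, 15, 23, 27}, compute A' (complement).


Universal set U = {1, 2, 3, 4, 5, 6, 7, 8, 9, 10, 11, 12, 13, 14, 15, 16, 17, 18, 19, 20, 21, 22, 23, 24, 25, 26, 27, 28}
Set A = {2, 11, 14, 15, 23, 27}
A' = U \ A = elements in U but not in A
Checking each element of U:
1 (not in A, include), 2 (in A, exclude), 3 (not in A, include), 4 (not in A, include), 5 (not in A, include), 6 (not in A, include), 7 (not in A, include), 8 (not in A, include), 9 (not in A, include), 10 (not in A, include), 11 (in A, exclude), 12 (not in A, include), 13 (not in A, include), 14 (in A, exclude), 15 (in A, exclude), 16 (not in A, include), 17 (not in A, include), 18 (not in A, include), 19 (not in A, include), 20 (not in A, include), 21 (not in A, include), 22 (not in A, include), 23 (in A, exclude), 24 (not in A, include), 25 (not in A, include), 26 (not in A, include), 27 (in A, exclude), 28 (not in A, include)
A' = {1, 3, 4, 5, 6, 7, 8, 9, 10, 12, 13, 16, 17, 18, 19, 20, 21, 22, 24, 25, 26, 28}

{1, 3, 4, 5, 6, 7, 8, 9, 10, 12, 13, 16, 17, 18, 19, 20, 21, 22, 24, 25, 26, 28}


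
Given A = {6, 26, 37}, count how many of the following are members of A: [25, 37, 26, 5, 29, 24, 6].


Set A = {6, 26, 37}
Candidates: [25, 37, 26, 5, 29, 24, 6]
Check each candidate:
25 ∉ A, 37 ∈ A, 26 ∈ A, 5 ∉ A, 29 ∉ A, 24 ∉ A, 6 ∈ A
Count of candidates in A: 3

3


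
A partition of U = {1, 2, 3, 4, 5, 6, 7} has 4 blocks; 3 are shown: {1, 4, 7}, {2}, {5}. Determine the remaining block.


U = {1, 2, 3, 4, 5, 6, 7}
Shown blocks: {1, 4, 7}, {2}, {5}
A partition's blocks are pairwise disjoint and cover U, so the missing block = U \ (union of shown blocks).
Union of shown blocks: {1, 2, 4, 5, 7}
Missing block = U \ (union) = {3, 6}

{3, 6}


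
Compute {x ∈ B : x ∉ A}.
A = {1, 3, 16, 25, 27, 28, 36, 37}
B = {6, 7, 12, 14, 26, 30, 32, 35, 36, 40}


Set A = {1, 3, 16, 25, 27, 28, 36, 37}
Set B = {6, 7, 12, 14, 26, 30, 32, 35, 36, 40}
Check each element of B against A:
6 ∉ A (include), 7 ∉ A (include), 12 ∉ A (include), 14 ∉ A (include), 26 ∉ A (include), 30 ∉ A (include), 32 ∉ A (include), 35 ∉ A (include), 36 ∈ A, 40 ∉ A (include)
Elements of B not in A: {6, 7, 12, 14, 26, 30, 32, 35, 40}

{6, 7, 12, 14, 26, 30, 32, 35, 40}


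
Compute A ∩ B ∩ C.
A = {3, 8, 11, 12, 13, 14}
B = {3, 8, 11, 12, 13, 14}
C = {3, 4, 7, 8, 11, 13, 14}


Set A = {3, 8, 11, 12, 13, 14}
Set B = {3, 8, 11, 12, 13, 14}
Set C = {3, 4, 7, 8, 11, 13, 14}
First, A ∩ B = {3, 8, 11, 12, 13, 14}
Then, (A ∩ B) ∩ C = {3, 8, 11, 13, 14}

{3, 8, 11, 13, 14}


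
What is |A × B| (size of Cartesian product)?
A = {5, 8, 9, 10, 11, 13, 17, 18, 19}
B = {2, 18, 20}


Set A = {5, 8, 9, 10, 11, 13, 17, 18, 19} has 9 elements.
Set B = {2, 18, 20} has 3 elements.
|A × B| = |A| × |B| = 9 × 3 = 27

27


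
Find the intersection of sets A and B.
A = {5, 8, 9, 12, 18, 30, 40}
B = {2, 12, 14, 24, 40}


Set A = {5, 8, 9, 12, 18, 30, 40}
Set B = {2, 12, 14, 24, 40}
A ∩ B includes only elements in both sets.
Check each element of A against B:
5 ✗, 8 ✗, 9 ✗, 12 ✓, 18 ✗, 30 ✗, 40 ✓
A ∩ B = {12, 40}

{12, 40}


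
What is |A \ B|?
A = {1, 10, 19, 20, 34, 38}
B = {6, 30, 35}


Set A = {1, 10, 19, 20, 34, 38}
Set B = {6, 30, 35}
A \ B = {1, 10, 19, 20, 34, 38}
|A \ B| = 6

6


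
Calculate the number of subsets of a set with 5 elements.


The set has 5 elements.
The power set contains all possible subsets.
|P(A)| = 2^|A| = 2^5 = 32

32


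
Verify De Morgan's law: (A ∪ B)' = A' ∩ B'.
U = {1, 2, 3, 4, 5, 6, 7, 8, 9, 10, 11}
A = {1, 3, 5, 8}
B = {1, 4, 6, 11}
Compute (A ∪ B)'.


U = {1, 2, 3, 4, 5, 6, 7, 8, 9, 10, 11}
A = {1, 3, 5, 8}, B = {1, 4, 6, 11}
A ∪ B = {1, 3, 4, 5, 6, 8, 11}
(A ∪ B)' = U \ (A ∪ B) = {2, 7, 9, 10}
Verification via A' ∩ B': A' = {2, 4, 6, 7, 9, 10, 11}, B' = {2, 3, 5, 7, 8, 9, 10}
A' ∩ B' = {2, 7, 9, 10} ✓

{2, 7, 9, 10}


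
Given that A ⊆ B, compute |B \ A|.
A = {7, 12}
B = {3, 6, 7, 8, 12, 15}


Set A = {7, 12}, |A| = 2
Set B = {3, 6, 7, 8, 12, 15}, |B| = 6
Since A ⊆ B: B \ A = {3, 6, 8, 15}
|B| - |A| = 6 - 2 = 4

4


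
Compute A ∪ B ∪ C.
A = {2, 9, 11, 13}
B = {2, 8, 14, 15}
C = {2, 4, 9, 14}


Set A = {2, 9, 11, 13}
Set B = {2, 8, 14, 15}
Set C = {2, 4, 9, 14}
First, A ∪ B = {2, 8, 9, 11, 13, 14, 15}
Then, (A ∪ B) ∪ C = {2, 4, 8, 9, 11, 13, 14, 15}

{2, 4, 8, 9, 11, 13, 14, 15}


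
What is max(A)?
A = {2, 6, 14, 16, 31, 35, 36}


Set A = {2, 6, 14, 16, 31, 35, 36}
Elements in ascending order: 2, 6, 14, 16, 31, 35, 36
The largest element is 36.

36


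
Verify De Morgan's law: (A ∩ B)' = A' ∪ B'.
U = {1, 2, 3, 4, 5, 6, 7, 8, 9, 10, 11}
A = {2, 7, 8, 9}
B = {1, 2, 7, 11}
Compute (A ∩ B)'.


U = {1, 2, 3, 4, 5, 6, 7, 8, 9, 10, 11}
A = {2, 7, 8, 9}, B = {1, 2, 7, 11}
A ∩ B = {2, 7}
(A ∩ B)' = U \ (A ∩ B) = {1, 3, 4, 5, 6, 8, 9, 10, 11}
Verification via A' ∪ B': A' = {1, 3, 4, 5, 6, 10, 11}, B' = {3, 4, 5, 6, 8, 9, 10}
A' ∪ B' = {1, 3, 4, 5, 6, 8, 9, 10, 11} ✓

{1, 3, 4, 5, 6, 8, 9, 10, 11}


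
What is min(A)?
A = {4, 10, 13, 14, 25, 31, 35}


Set A = {4, 10, 13, 14, 25, 31, 35}
Elements in ascending order: 4, 10, 13, 14, 25, 31, 35
The smallest element is 4.

4


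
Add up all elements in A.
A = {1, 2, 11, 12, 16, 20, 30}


Set A = {1, 2, 11, 12, 16, 20, 30}
Sum = 1 + 2 + 11 + 12 + 16 + 20 + 30 = 92

92


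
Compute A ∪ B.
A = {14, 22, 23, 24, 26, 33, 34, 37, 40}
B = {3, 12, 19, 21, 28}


Set A = {14, 22, 23, 24, 26, 33, 34, 37, 40}
Set B = {3, 12, 19, 21, 28}
A ∪ B includes all elements in either set.
Elements from A: {14, 22, 23, 24, 26, 33, 34, 37, 40}
Elements from B not already included: {3, 12, 19, 21, 28}
A ∪ B = {3, 12, 14, 19, 21, 22, 23, 24, 26, 28, 33, 34, 37, 40}

{3, 12, 14, 19, 21, 22, 23, 24, 26, 28, 33, 34, 37, 40}


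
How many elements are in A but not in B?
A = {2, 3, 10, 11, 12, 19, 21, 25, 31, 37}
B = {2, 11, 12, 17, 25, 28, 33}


Set A = {2, 3, 10, 11, 12, 19, 21, 25, 31, 37}
Set B = {2, 11, 12, 17, 25, 28, 33}
A \ B = {3, 10, 19, 21, 31, 37}
|A \ B| = 6

6


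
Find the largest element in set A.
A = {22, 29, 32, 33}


Set A = {22, 29, 32, 33}
Elements in ascending order: 22, 29, 32, 33
The largest element is 33.

33


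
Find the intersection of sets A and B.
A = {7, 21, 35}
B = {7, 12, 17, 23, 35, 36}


Set A = {7, 21, 35}
Set B = {7, 12, 17, 23, 35, 36}
A ∩ B includes only elements in both sets.
Check each element of A against B:
7 ✓, 21 ✗, 35 ✓
A ∩ B = {7, 35}

{7, 35}


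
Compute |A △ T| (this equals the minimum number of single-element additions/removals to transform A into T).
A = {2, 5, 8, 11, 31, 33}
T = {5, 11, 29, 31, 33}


Set A = {2, 5, 8, 11, 31, 33}
Set T = {5, 11, 29, 31, 33}
Elements to remove from A (in A, not in T): {2, 8} → 2 removals
Elements to add to A (in T, not in A): {29} → 1 additions
Total edits = 2 + 1 = 3

3


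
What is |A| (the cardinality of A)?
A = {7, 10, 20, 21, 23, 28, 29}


Set A = {7, 10, 20, 21, 23, 28, 29}
Listing elements: 7, 10, 20, 21, 23, 28, 29
Counting: 7 elements
|A| = 7

7


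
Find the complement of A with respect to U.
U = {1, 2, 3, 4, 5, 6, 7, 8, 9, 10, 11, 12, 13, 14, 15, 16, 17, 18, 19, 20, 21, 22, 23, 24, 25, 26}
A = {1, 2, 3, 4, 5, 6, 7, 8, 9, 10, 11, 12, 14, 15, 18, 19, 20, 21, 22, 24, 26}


Universal set U = {1, 2, 3, 4, 5, 6, 7, 8, 9, 10, 11, 12, 13, 14, 15, 16, 17, 18, 19, 20, 21, 22, 23, 24, 25, 26}
Set A = {1, 2, 3, 4, 5, 6, 7, 8, 9, 10, 11, 12, 14, 15, 18, 19, 20, 21, 22, 24, 26}
A' = U \ A = elements in U but not in A
Checking each element of U:
1 (in A, exclude), 2 (in A, exclude), 3 (in A, exclude), 4 (in A, exclude), 5 (in A, exclude), 6 (in A, exclude), 7 (in A, exclude), 8 (in A, exclude), 9 (in A, exclude), 10 (in A, exclude), 11 (in A, exclude), 12 (in A, exclude), 13 (not in A, include), 14 (in A, exclude), 15 (in A, exclude), 16 (not in A, include), 17 (not in A, include), 18 (in A, exclude), 19 (in A, exclude), 20 (in A, exclude), 21 (in A, exclude), 22 (in A, exclude), 23 (not in A, include), 24 (in A, exclude), 25 (not in A, include), 26 (in A, exclude)
A' = {13, 16, 17, 23, 25}

{13, 16, 17, 23, 25}


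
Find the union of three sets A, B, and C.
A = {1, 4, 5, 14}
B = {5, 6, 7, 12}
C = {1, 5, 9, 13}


Set A = {1, 4, 5, 14}
Set B = {5, 6, 7, 12}
Set C = {1, 5, 9, 13}
First, A ∪ B = {1, 4, 5, 6, 7, 12, 14}
Then, (A ∪ B) ∪ C = {1, 4, 5, 6, 7, 9, 12, 13, 14}

{1, 4, 5, 6, 7, 9, 12, 13, 14}


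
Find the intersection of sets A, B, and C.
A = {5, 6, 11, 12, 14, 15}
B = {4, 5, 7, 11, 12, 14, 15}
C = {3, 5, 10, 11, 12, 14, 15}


Set A = {5, 6, 11, 12, 14, 15}
Set B = {4, 5, 7, 11, 12, 14, 15}
Set C = {3, 5, 10, 11, 12, 14, 15}
First, A ∩ B = {5, 11, 12, 14, 15}
Then, (A ∩ B) ∩ C = {5, 11, 12, 14, 15}

{5, 11, 12, 14, 15}


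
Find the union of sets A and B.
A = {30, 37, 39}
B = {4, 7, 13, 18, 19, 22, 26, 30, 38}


Set A = {30, 37, 39}
Set B = {4, 7, 13, 18, 19, 22, 26, 30, 38}
A ∪ B includes all elements in either set.
Elements from A: {30, 37, 39}
Elements from B not already included: {4, 7, 13, 18, 19, 22, 26, 38}
A ∪ B = {4, 7, 13, 18, 19, 22, 26, 30, 37, 38, 39}

{4, 7, 13, 18, 19, 22, 26, 30, 37, 38, 39}


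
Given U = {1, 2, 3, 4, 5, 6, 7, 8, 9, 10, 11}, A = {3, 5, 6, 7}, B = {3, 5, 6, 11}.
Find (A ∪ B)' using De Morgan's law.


U = {1, 2, 3, 4, 5, 6, 7, 8, 9, 10, 11}
A = {3, 5, 6, 7}, B = {3, 5, 6, 11}
A ∪ B = {3, 5, 6, 7, 11}
(A ∪ B)' = U \ (A ∪ B) = {1, 2, 4, 8, 9, 10}
Verification via A' ∩ B': A' = {1, 2, 4, 8, 9, 10, 11}, B' = {1, 2, 4, 7, 8, 9, 10}
A' ∩ B' = {1, 2, 4, 8, 9, 10} ✓

{1, 2, 4, 8, 9, 10}


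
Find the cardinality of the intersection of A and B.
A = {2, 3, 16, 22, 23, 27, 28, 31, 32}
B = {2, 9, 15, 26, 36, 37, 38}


Set A = {2, 3, 16, 22, 23, 27, 28, 31, 32}
Set B = {2, 9, 15, 26, 36, 37, 38}
A ∩ B = {2}
|A ∩ B| = 1

1


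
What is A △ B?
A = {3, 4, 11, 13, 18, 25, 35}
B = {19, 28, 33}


Set A = {3, 4, 11, 13, 18, 25, 35}
Set B = {19, 28, 33}
A △ B = (A \ B) ∪ (B \ A)
Elements in A but not B: {3, 4, 11, 13, 18, 25, 35}
Elements in B but not A: {19, 28, 33}
A △ B = {3, 4, 11, 13, 18, 19, 25, 28, 33, 35}

{3, 4, 11, 13, 18, 19, 25, 28, 33, 35}


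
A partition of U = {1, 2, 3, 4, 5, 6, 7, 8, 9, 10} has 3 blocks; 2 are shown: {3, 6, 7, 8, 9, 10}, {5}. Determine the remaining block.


U = {1, 2, 3, 4, 5, 6, 7, 8, 9, 10}
Shown blocks: {3, 6, 7, 8, 9, 10}, {5}
A partition's blocks are pairwise disjoint and cover U, so the missing block = U \ (union of shown blocks).
Union of shown blocks: {3, 5, 6, 7, 8, 9, 10}
Missing block = U \ (union) = {1, 2, 4}

{1, 2, 4}


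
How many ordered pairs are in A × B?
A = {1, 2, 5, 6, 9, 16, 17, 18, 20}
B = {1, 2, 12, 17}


Set A = {1, 2, 5, 6, 9, 16, 17, 18, 20} has 9 elements.
Set B = {1, 2, 12, 17} has 4 elements.
|A × B| = |A| × |B| = 9 × 4 = 36

36


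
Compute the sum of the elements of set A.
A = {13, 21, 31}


Set A = {13, 21, 31}
Sum = 13 + 21 + 31 = 65

65


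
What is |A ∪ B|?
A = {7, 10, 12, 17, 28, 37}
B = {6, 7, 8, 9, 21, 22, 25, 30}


Set A = {7, 10, 12, 17, 28, 37}, |A| = 6
Set B = {6, 7, 8, 9, 21, 22, 25, 30}, |B| = 8
A ∩ B = {7}, |A ∩ B| = 1
|A ∪ B| = |A| + |B| - |A ∩ B| = 6 + 8 - 1 = 13

13


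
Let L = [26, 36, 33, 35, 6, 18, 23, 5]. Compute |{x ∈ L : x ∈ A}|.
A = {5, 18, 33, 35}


Set A = {5, 18, 33, 35}
Candidates: [26, 36, 33, 35, 6, 18, 23, 5]
Check each candidate:
26 ∉ A, 36 ∉ A, 33 ∈ A, 35 ∈ A, 6 ∉ A, 18 ∈ A, 23 ∉ A, 5 ∈ A
Count of candidates in A: 4

4


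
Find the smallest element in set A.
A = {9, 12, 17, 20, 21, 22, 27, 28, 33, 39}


Set A = {9, 12, 17, 20, 21, 22, 27, 28, 33, 39}
Elements in ascending order: 9, 12, 17, 20, 21, 22, 27, 28, 33, 39
The smallest element is 9.

9


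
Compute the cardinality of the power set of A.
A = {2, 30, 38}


Set A = {2, 30, 38}
|A| = 3
The power set P(A) contains all subsets of A.
|P(A)| = 2^|A| = 2^3 = 8

8


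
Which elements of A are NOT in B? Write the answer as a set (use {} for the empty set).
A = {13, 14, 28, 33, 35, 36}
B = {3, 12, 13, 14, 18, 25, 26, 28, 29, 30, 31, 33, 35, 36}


Set A = {13, 14, 28, 33, 35, 36}
Set B = {3, 12, 13, 14, 18, 25, 26, 28, 29, 30, 31, 33, 35, 36}
Check each element of A against B:
13 ∈ B, 14 ∈ B, 28 ∈ B, 33 ∈ B, 35 ∈ B, 36 ∈ B
Elements of A not in B: {}

{}


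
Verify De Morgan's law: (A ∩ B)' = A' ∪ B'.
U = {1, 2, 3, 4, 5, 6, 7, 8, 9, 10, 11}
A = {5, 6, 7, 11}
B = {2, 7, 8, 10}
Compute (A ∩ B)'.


U = {1, 2, 3, 4, 5, 6, 7, 8, 9, 10, 11}
A = {5, 6, 7, 11}, B = {2, 7, 8, 10}
A ∩ B = {7}
(A ∩ B)' = U \ (A ∩ B) = {1, 2, 3, 4, 5, 6, 8, 9, 10, 11}
Verification via A' ∪ B': A' = {1, 2, 3, 4, 8, 9, 10}, B' = {1, 3, 4, 5, 6, 9, 11}
A' ∪ B' = {1, 2, 3, 4, 5, 6, 8, 9, 10, 11} ✓

{1, 2, 3, 4, 5, 6, 8, 9, 10, 11}


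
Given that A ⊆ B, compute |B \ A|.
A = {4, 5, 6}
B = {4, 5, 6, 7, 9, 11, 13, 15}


Set A = {4, 5, 6}, |A| = 3
Set B = {4, 5, 6, 7, 9, 11, 13, 15}, |B| = 8
Since A ⊆ B: B \ A = {7, 9, 11, 13, 15}
|B| - |A| = 8 - 3 = 5

5


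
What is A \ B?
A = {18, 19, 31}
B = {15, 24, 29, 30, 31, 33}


Set A = {18, 19, 31}
Set B = {15, 24, 29, 30, 31, 33}
A \ B includes elements in A that are not in B.
Check each element of A:
18 (not in B, keep), 19 (not in B, keep), 31 (in B, remove)
A \ B = {18, 19}

{18, 19}


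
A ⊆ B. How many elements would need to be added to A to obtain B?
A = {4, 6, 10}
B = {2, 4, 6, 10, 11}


Set A = {4, 6, 10}, |A| = 3
Set B = {2, 4, 6, 10, 11}, |B| = 5
Since A ⊆ B: B \ A = {2, 11}
|B| - |A| = 5 - 3 = 2

2


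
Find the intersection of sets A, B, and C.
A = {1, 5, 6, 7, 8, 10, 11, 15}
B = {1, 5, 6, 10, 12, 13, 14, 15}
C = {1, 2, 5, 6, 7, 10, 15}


Set A = {1, 5, 6, 7, 8, 10, 11, 15}
Set B = {1, 5, 6, 10, 12, 13, 14, 15}
Set C = {1, 2, 5, 6, 7, 10, 15}
First, A ∩ B = {1, 5, 6, 10, 15}
Then, (A ∩ B) ∩ C = {1, 5, 6, 10, 15}

{1, 5, 6, 10, 15}


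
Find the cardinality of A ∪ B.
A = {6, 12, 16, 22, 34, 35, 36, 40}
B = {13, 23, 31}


Set A = {6, 12, 16, 22, 34, 35, 36, 40}, |A| = 8
Set B = {13, 23, 31}, |B| = 3
A ∩ B = {}, |A ∩ B| = 0
|A ∪ B| = |A| + |B| - |A ∩ B| = 8 + 3 - 0 = 11

11


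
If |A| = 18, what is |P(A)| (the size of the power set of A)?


The set has 18 elements.
The power set contains all possible subsets.
|P(A)| = 2^|A| = 2^18 = 262144

262144


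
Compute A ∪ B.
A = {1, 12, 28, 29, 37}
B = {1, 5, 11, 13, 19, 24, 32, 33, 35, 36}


Set A = {1, 12, 28, 29, 37}
Set B = {1, 5, 11, 13, 19, 24, 32, 33, 35, 36}
A ∪ B includes all elements in either set.
Elements from A: {1, 12, 28, 29, 37}
Elements from B not already included: {5, 11, 13, 19, 24, 32, 33, 35, 36}
A ∪ B = {1, 5, 11, 12, 13, 19, 24, 28, 29, 32, 33, 35, 36, 37}

{1, 5, 11, 12, 13, 19, 24, 28, 29, 32, 33, 35, 36, 37}


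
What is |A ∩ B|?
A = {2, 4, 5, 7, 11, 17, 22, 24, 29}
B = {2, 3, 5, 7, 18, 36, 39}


Set A = {2, 4, 5, 7, 11, 17, 22, 24, 29}
Set B = {2, 3, 5, 7, 18, 36, 39}
A ∩ B = {2, 5, 7}
|A ∩ B| = 3

3


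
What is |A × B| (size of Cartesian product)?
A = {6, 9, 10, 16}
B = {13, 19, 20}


Set A = {6, 9, 10, 16} has 4 elements.
Set B = {13, 19, 20} has 3 elements.
|A × B| = |A| × |B| = 4 × 3 = 12

12


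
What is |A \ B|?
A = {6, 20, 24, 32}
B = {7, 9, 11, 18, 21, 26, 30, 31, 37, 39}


Set A = {6, 20, 24, 32}
Set B = {7, 9, 11, 18, 21, 26, 30, 31, 37, 39}
A \ B = {6, 20, 24, 32}
|A \ B| = 4

4


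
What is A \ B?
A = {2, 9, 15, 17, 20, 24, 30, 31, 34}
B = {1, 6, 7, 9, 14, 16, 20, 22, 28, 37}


Set A = {2, 9, 15, 17, 20, 24, 30, 31, 34}
Set B = {1, 6, 7, 9, 14, 16, 20, 22, 28, 37}
A \ B includes elements in A that are not in B.
Check each element of A:
2 (not in B, keep), 9 (in B, remove), 15 (not in B, keep), 17 (not in B, keep), 20 (in B, remove), 24 (not in B, keep), 30 (not in B, keep), 31 (not in B, keep), 34 (not in B, keep)
A \ B = {2, 15, 17, 24, 30, 31, 34}

{2, 15, 17, 24, 30, 31, 34}


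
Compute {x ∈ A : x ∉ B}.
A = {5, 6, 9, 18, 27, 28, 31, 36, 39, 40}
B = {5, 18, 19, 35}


Set A = {5, 6, 9, 18, 27, 28, 31, 36, 39, 40}
Set B = {5, 18, 19, 35}
Check each element of A against B:
5 ∈ B, 6 ∉ B (include), 9 ∉ B (include), 18 ∈ B, 27 ∉ B (include), 28 ∉ B (include), 31 ∉ B (include), 36 ∉ B (include), 39 ∉ B (include), 40 ∉ B (include)
Elements of A not in B: {6, 9, 27, 28, 31, 36, 39, 40}

{6, 9, 27, 28, 31, 36, 39, 40}


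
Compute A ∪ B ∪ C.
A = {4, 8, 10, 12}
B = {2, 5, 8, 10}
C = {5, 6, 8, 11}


Set A = {4, 8, 10, 12}
Set B = {2, 5, 8, 10}
Set C = {5, 6, 8, 11}
First, A ∪ B = {2, 4, 5, 8, 10, 12}
Then, (A ∪ B) ∪ C = {2, 4, 5, 6, 8, 10, 11, 12}

{2, 4, 5, 6, 8, 10, 11, 12}


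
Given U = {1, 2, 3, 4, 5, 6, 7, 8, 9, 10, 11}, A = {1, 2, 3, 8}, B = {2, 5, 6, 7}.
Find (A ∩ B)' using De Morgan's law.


U = {1, 2, 3, 4, 5, 6, 7, 8, 9, 10, 11}
A = {1, 2, 3, 8}, B = {2, 5, 6, 7}
A ∩ B = {2}
(A ∩ B)' = U \ (A ∩ B) = {1, 3, 4, 5, 6, 7, 8, 9, 10, 11}
Verification via A' ∪ B': A' = {4, 5, 6, 7, 9, 10, 11}, B' = {1, 3, 4, 8, 9, 10, 11}
A' ∪ B' = {1, 3, 4, 5, 6, 7, 8, 9, 10, 11} ✓

{1, 3, 4, 5, 6, 7, 8, 9, 10, 11}


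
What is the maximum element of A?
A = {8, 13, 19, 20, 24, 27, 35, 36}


Set A = {8, 13, 19, 20, 24, 27, 35, 36}
Elements in ascending order: 8, 13, 19, 20, 24, 27, 35, 36
The largest element is 36.

36
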